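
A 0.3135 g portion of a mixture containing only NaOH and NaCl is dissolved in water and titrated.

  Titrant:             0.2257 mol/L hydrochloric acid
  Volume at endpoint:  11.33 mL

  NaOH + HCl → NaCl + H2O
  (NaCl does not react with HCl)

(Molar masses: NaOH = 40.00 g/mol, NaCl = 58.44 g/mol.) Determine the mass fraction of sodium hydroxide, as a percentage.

n(HCl) = 0.01133 × 0.2257 = 2.557 × 10^-3 mol
Let x = n(NaOH), y = n(NaCl).
Titrant: 1x = 2.557 × 10^-3;  mass: 40.00x + 58.44y = 0.3135
Solving, x = 2.557 × 10^-3 mol, y = 3.614 × 10^-3 mol
mass of NaOH = 2.557 × 10^-3 × 40.00 = 0.1023 g
% NaOH = 0.1023 / 0.3135 × 100 = 32.63 %

32.63 %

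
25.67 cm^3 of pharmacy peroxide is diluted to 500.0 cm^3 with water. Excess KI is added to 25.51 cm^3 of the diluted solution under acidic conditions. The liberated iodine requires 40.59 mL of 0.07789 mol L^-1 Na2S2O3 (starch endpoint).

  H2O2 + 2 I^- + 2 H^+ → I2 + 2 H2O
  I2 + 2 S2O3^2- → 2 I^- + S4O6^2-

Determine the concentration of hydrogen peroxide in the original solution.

n(S2O3^2-) = 0.04059 × 0.07789 = 3.162 × 10^-3 mol
n(I2) = n(S2O3^2-)/2 = 1.581 × 10^-3 mol
n(H2O2) in the aliquot = 1.581 × 10^-3 mol (1:1 ratio)
[H2O2]_dilute = 1.581 × 10^-3 / 0.02551 = 0.06197 mol/L
[H2O2]_original = 0.06197 × 500.0/25.67 = 1.207 mol/L

1.207 mol/L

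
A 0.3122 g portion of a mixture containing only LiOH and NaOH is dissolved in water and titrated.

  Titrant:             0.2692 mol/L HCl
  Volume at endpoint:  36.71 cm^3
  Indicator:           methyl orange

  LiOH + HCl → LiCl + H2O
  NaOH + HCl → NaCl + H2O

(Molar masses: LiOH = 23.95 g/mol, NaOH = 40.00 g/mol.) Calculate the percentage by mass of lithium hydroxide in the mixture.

39.72 %

n(HCl) = 0.03671 × 0.2692 = 9.882 × 10^-3 mol
Let x = n(LiOH), y = n(NaOH).
Titrant: 1x + 1y = 9.882 × 10^-3;  mass: 23.95x + 40.00y = 0.3122
Solving, x = 5.177 × 10^-3 mol, y = 4.705 × 10^-3 mol
mass of LiOH = 5.177 × 10^-3 × 23.95 = 0.1240 g
% LiOH = 0.1240 / 0.3122 × 100 = 39.72 %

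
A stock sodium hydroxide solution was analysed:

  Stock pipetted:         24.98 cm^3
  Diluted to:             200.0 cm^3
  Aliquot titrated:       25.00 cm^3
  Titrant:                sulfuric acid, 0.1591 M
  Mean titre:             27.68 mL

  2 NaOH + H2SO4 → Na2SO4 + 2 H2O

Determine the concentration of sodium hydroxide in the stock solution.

2.821 M

n(H2SO4) = 0.02768 × 0.1591 = 4.404 × 10^-3 mol
From the 2:1 ratio, n(NaOH) in the aliquot = 2/1 × 4.404 × 10^-3 = 8.808 × 10^-3 mol
[NaOH]_dilute = 8.808 × 10^-3 / 0.02500 = 0.3523 mol/L
Dilution factor = 200.0 / 24.98 = 8.006
[NaOH]_stock = 0.3523 × 8.006 = 2.821 mol/L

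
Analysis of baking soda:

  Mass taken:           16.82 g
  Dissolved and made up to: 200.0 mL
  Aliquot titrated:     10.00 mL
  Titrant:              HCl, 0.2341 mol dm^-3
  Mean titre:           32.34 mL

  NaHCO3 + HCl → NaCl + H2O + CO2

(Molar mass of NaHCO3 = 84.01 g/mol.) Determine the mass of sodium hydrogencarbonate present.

12.72 g

n(HCl) per titration = 0.03234 × 0.2341 = 7.571 × 10^-3 mol
n(NaHCO3) in each aliquot = 7.571 × 10^-3 mol (1:1 ratio)
n(NaHCO3) in the whole flask = 7.571 × 10^-3 × 200.0/10.00 = 0.1514 mol
mass of NaHCO3 = 0.1514 × 84.01 = 12.72 g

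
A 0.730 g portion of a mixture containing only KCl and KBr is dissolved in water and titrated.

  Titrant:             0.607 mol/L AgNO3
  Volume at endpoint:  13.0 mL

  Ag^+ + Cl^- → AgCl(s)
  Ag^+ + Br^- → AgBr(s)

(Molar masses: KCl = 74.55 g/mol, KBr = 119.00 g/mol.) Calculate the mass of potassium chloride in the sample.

0.351 g

n(AgNO3) = 0.0130 × 0.607 = 7.89 × 10^-3 mol
Let x = n(KCl), y = n(KBr).
Titrant: 1x + 1y = 7.89 × 10^-3;  mass: 74.55x + 119.00y = 0.730
Solving, x = 4.70 × 10^-3 mol, y = 3.19 × 10^-3 mol
mass of KCl = 4.70 × 10^-3 × 74.55 = 0.351 g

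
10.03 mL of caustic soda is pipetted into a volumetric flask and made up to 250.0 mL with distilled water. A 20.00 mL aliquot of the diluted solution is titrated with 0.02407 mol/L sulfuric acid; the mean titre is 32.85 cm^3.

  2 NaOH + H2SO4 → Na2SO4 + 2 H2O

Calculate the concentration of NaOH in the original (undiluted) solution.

n(H2SO4) = 0.03285 × 0.02407 = 7.907 × 10^-4 mol
From the 2:1 ratio, n(NaOH) in the aliquot = 2/1 × 7.907 × 10^-4 = 1.581 × 10^-3 mol
[NaOH]_dilute = 1.581 × 10^-3 / 0.02000 = 0.07907 mol/L
Dilution factor = 250.0 / 10.03 = 24.93
[NaOH]_stock = 0.07907 × 24.93 = 1.971 mol/L

1.971 mol/L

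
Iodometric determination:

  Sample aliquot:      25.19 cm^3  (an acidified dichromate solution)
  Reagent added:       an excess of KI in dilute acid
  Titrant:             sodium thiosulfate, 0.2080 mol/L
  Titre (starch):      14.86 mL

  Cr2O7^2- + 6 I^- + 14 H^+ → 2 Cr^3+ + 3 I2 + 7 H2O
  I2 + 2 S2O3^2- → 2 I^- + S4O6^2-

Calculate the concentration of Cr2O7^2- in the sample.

n(S2O3^2-) = 0.01486 × 0.2080 = 3.091 × 10^-3 mol
n(I2) = n(S2O3^2-)/2 = 1.545 × 10^-3 mol
From the 1:3 ratio, n(Cr2O7^2-) in the aliquot = 1/3 × 1.545 × 10^-3 = 5.151 × 10^-4 mol
[Cr2O7^2-] = 5.151 × 10^-4 / 0.02519 = 0.02045 mol/L

0.02045 mol/L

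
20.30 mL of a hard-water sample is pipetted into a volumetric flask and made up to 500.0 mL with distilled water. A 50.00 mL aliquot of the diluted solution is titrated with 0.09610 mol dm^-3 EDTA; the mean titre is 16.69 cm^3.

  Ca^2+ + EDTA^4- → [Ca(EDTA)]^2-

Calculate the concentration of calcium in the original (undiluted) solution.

0.7901 mol/L

n(EDTA) = 0.01669 × 0.09610 = 1.604 × 10^-3 mol
n(Ca2+) in the aliquot = 1.604 × 10^-3 mol (1:1 ratio)
[Ca2+]_dilute = 1.604 × 10^-3 / 0.05000 = 0.03208 mol/L
Dilution factor = 500.0 / 20.30 = 24.63
[Ca2+]_stock = 0.03208 × 24.63 = 0.7901 mol/L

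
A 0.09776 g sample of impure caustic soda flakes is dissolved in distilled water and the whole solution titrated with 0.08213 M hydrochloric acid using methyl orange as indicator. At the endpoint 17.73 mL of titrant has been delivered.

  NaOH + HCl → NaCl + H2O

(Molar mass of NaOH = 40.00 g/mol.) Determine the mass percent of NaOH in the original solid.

n(HCl) = 0.01773 L × 0.08213 mol/L = 1.456 × 10^-3 mol
n(NaOH) = 1.456 × 10^-3 mol (1:1 ratio)
mass of NaOH = 1.456 × 10^-3 × 40.00 g/mol = 0.05825 g
% NaOH = 0.05825 / 0.09776 × 100 = 59.58 %

59.58 %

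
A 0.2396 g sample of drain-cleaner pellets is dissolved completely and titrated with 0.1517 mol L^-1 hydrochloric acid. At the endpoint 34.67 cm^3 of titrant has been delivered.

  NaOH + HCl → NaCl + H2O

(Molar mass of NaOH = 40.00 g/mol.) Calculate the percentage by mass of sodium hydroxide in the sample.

87.80 %

n(HCl) = 0.03467 L × 0.1517 mol/L = 5.259 × 10^-3 mol
n(NaOH) = 5.259 × 10^-3 mol (1:1 ratio)
mass of NaOH = 5.259 × 10^-3 × 40.00 g/mol = 0.2104 g
% NaOH = 0.2104 / 0.2396 × 100 = 87.80 %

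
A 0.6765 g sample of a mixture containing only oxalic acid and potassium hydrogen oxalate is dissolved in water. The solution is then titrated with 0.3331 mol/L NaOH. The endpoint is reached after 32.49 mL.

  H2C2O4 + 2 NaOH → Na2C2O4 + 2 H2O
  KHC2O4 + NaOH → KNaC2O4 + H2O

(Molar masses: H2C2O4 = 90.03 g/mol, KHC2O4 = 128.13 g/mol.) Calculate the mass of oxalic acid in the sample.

0.3846 g

n(NaOH) = 0.03249 × 0.3331 = 0.01082 mol
Let x = n(H2C2O4), y = n(KHC2O4).
Titrant: 2x + 1y = 0.01082;  mass: 90.03x + 128.13y = 0.6765
Solving, x = 4.272 × 10^-3 mol, y = 2.278 × 10^-3 mol
mass of H2C2O4 = 4.272 × 10^-3 × 90.03 = 0.3846 g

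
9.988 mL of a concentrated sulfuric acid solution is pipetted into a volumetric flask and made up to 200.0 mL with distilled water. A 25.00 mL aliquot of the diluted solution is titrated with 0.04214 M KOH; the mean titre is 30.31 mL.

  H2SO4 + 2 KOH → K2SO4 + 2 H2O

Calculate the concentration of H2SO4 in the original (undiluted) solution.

0.5115 M

n(KOH) = 0.03031 × 0.04214 = 1.277 × 10^-3 mol
From the 1:2 ratio, n(H2SO4) in the aliquot = 1/2 × 1.277 × 10^-3 = 6.386 × 10^-4 mol
[H2SO4]_dilute = 6.386 × 10^-4 / 0.02500 = 0.02555 mol/L
Dilution factor = 200.0 / 9.988 = 20.02
[H2SO4]_stock = 0.02555 × 20.02 = 0.5115 mol/L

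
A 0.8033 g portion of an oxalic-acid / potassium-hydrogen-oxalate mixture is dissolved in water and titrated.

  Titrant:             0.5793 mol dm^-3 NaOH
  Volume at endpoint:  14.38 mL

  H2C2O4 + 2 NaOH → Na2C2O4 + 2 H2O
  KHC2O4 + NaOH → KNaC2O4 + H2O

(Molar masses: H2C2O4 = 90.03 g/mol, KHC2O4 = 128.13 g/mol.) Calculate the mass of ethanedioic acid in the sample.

0.1430 g

n(NaOH) = 0.01438 × 0.5793 = 8.330 × 10^-3 mol
Let x = n(H2C2O4), y = n(KHC2O4).
Titrant: 2x + 1y = 8.330 × 10^-3;  mass: 90.03x + 128.13y = 0.8033
Solving, x = 1.589 × 10^-3 mol, y = 5.153 × 10^-3 mol
mass of H2C2O4 = 1.589 × 10^-3 × 90.03 = 0.1430 g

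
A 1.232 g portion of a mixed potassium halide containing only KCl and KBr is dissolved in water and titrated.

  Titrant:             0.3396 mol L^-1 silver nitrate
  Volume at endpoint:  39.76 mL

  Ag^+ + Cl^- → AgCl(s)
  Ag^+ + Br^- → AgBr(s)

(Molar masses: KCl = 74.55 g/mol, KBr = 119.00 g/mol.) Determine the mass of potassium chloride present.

0.6286 g

n(AgNO3) = 0.03976 × 0.3396 = 0.01350 mol
Let x = n(KCl), y = n(KBr).
Titrant: 1x + 1y = 0.01350;  mass: 74.55x + 119.00y = 1.232
Solving, x = 8.432 × 10^-3 mol, y = 5.071 × 10^-3 mol
mass of KCl = 8.432 × 10^-3 × 74.55 = 0.6286 g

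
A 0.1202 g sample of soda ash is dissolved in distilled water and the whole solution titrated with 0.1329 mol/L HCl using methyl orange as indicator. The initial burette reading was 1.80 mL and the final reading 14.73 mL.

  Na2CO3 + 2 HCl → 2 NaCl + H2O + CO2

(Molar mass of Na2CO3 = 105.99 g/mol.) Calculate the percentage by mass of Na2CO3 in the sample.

75.76 %

n(HCl) = 0.01293 L × 0.1329 mol/L = 1.718 × 10^-3 mol
From the 1:2 ratio, n(Na2CO3) = 1/2 × 1.718 × 10^-3 = 8.592 × 10^-4 mol
mass of Na2CO3 = 8.592 × 10^-4 × 105.99 g/mol = 0.09107 g
% Na2CO3 = 0.09107 / 0.1202 × 100 = 75.76 %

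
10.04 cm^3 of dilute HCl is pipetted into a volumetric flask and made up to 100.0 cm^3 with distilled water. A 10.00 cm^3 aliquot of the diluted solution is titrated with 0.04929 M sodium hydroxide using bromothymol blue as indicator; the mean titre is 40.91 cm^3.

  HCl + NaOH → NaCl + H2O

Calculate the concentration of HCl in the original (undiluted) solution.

n(NaOH) = 0.04091 × 0.04929 = 2.016 × 10^-3 mol
n(HCl) in the aliquot = 2.016 × 10^-3 mol (1:1 ratio)
[HCl]_dilute = 2.016 × 10^-3 / 0.01000 = 0.2016 mol/L
Dilution factor = 100.0 / 10.04 = 9.960
[HCl]_stock = 0.2016 × 9.960 = 2.008 mol/L

2.008 M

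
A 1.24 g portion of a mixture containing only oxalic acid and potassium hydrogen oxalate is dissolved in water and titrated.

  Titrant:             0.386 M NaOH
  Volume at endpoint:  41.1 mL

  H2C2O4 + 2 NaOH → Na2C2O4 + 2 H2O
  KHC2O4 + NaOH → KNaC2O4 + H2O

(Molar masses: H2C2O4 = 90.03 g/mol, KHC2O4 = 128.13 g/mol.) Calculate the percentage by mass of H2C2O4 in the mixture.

n(NaOH) = 0.0411 × 0.386 = 0.0159 mol
Let x = n(H2C2O4), y = n(KHC2O4).
Titrant: 2x + 1y = 0.0159;  mass: 90.03x + 128.13y = 1.24
Solving, x = 4.77 × 10^-3 mol, y = 6.33 × 10^-3 mol
mass of H2C2O4 = 4.77 × 10^-3 × 90.03 = 0.429 g
% H2C2O4 = 0.429 / 1.24 × 100 = 34.6 %

34.6 %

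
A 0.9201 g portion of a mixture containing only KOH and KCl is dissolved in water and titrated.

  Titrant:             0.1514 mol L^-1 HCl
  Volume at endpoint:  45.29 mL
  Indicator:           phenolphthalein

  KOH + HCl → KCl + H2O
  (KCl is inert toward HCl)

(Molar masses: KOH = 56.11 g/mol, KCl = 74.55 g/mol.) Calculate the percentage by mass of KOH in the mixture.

n(HCl) = 0.04529 × 0.1514 = 6.857 × 10^-3 mol
Let x = n(KOH), y = n(KCl).
Titrant: 1x = 6.857 × 10^-3;  mass: 56.11x + 74.55y = 0.9201
Solving, x = 6.857 × 10^-3 mol, y = 7.181 × 10^-3 mol
mass of KOH = 6.857 × 10^-3 × 56.11 = 0.3847 g
% KOH = 0.3847 / 0.9201 × 100 = 41.82 %

41.82 %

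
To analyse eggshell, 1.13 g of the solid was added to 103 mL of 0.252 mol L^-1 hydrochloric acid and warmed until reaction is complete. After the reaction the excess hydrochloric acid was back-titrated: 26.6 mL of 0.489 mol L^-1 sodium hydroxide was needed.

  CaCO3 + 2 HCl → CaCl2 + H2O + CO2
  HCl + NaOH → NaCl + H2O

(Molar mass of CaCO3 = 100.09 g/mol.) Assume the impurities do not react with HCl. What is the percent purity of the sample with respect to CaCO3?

57.3 %

n(HCl) added = 0.103 × 0.252 = 0.0260 mol
n(NaOH) used in back-titration = 0.0266 × 0.489 = 0.0130 mol
n(HCl) left over = 0.0130 mol (1:1 ratio)
n(HCl) consumed by analyte = 0.0260 − 0.0130 = 0.0129 mol
From the 1:2 ratio, n(CaCO3) = 1/2 × 0.0129 = 6.47 × 10^-3 mol
mass of CaCO3 = 6.47 × 10^-3 × 100.09 = 0.648 g
% CaCO3 = 0.648 / 1.13 × 100 = 57.3 %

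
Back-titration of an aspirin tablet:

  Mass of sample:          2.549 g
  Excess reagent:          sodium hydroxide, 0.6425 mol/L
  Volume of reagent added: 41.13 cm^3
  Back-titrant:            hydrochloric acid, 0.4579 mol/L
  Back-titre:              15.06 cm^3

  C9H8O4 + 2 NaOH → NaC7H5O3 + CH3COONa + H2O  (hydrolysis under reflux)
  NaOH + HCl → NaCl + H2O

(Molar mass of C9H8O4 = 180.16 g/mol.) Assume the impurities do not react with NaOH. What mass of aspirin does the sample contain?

n(NaOH) added = 0.04113 × 0.6425 = 0.02643 mol
n(HCl) used in back-titration = 0.01506 × 0.4579 = 6.896 × 10^-3 mol
n(NaOH) left over = 6.896 × 10^-3 mol (1:1 ratio)
n(NaOH) consumed by analyte = 0.02643 − 6.896 × 10^-3 = 0.01953 mol
From the 1:2 ratio, n(C9H8O4) = 1/2 × 0.01953 = 9.765 × 10^-3 mol
mass of C9H8O4 = 9.765 × 10^-3 × 180.16 = 1.759 g

1.759 g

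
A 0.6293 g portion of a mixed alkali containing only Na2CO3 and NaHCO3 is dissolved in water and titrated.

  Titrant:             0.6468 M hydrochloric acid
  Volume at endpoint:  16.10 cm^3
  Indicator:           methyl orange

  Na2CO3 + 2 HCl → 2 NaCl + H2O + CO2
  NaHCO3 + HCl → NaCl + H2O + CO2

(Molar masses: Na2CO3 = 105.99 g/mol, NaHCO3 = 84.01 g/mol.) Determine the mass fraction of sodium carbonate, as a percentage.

n(HCl) = 0.01610 × 0.6468 = 0.01041 mol
Let x = n(Na2CO3), y = n(NaHCO3).
Titrant: 2x + 1y = 0.01041;  mass: 105.99x + 84.01y = 0.6293
Solving, x = 3.958 × 10^-3 mol, y = 2.497 × 10^-3 mol
mass of Na2CO3 = 3.958 × 10^-3 × 105.99 = 0.4195 g
% Na2CO3 = 0.4195 / 0.6293 × 100 = 66.67 %

66.67 %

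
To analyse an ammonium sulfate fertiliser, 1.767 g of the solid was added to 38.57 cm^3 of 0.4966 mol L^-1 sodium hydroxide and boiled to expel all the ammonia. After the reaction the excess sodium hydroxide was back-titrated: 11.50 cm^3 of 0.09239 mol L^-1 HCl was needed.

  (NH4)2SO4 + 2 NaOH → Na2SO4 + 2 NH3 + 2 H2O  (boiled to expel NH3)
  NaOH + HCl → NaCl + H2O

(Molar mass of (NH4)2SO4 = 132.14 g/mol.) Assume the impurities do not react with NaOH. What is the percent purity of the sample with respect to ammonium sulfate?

67.65 %

n(NaOH) added = 0.03857 × 0.4966 = 0.01915 mol
n(HCl) used in back-titration = 0.01150 × 0.09239 = 1.062 × 10^-3 mol
n(NaOH) left over = 1.062 × 10^-3 mol (1:1 ratio)
n(NaOH) consumed by analyte = 0.01915 − 1.062 × 10^-3 = 0.01809 mol
From the 1:2 ratio, n((NH4)2SO4) = 1/2 × 0.01809 = 9.046 × 10^-3 mol
mass of (NH4)2SO4 = 9.046 × 10^-3 × 132.14 = 1.195 g
% (NH4)2SO4 = 1.195 / 1.767 × 100 = 67.65 %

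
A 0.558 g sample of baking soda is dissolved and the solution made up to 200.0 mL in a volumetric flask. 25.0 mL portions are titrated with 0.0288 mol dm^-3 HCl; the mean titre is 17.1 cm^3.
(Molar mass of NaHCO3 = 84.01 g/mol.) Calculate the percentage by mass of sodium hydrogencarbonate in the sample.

NaHCO3 + HCl → NaCl + H2O + CO2
n(HCl) per titration = 0.0171 × 0.0288 = 4.92 × 10^-4 mol
n(NaHCO3) in each aliquot = 4.92 × 10^-4 mol (1:1 ratio)
n(NaHCO3) in the whole flask = 4.92 × 10^-4 × 200.0/25.0 = 3.94 × 10^-3 mol
mass of NaHCO3 = 3.94 × 10^-3 × 84.01 = 0.331 g
% NaHCO3 = 0.331 / 0.558 × 100 = 59.3 %

59.3 %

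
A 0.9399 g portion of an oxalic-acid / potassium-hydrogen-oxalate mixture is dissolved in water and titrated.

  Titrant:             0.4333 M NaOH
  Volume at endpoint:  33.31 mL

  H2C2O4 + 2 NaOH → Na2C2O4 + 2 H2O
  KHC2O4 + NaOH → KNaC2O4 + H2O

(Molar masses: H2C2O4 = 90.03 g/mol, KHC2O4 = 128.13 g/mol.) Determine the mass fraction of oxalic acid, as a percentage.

52.40 %

n(NaOH) = 0.03331 × 0.4333 = 0.01443 mol
Let x = n(H2C2O4), y = n(KHC2O4).
Titrant: 2x + 1y = 0.01443;  mass: 90.03x + 128.13y = 0.9399
Solving, x = 5.471 × 10^-3 mol, y = 3.491 × 10^-3 mol
mass of H2C2O4 = 5.471 × 10^-3 × 90.03 = 0.4925 g
% H2C2O4 = 0.4925 / 0.9399 × 100 = 52.40 %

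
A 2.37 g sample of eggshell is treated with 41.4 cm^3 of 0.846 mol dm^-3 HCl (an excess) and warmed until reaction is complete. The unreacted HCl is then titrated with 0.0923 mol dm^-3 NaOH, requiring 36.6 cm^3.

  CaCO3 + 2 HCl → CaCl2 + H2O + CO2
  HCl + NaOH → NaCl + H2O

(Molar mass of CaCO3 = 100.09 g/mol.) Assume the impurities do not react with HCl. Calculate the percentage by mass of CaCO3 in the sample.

n(HCl) added = 0.0414 × 0.846 = 0.0350 mol
n(NaOH) used in back-titration = 0.0366 × 0.0923 = 3.38 × 10^-3 mol
n(HCl) left over = 3.38 × 10^-3 mol (1:1 ratio)
n(HCl) consumed by analyte = 0.0350 − 3.38 × 10^-3 = 0.0316 mol
From the 1:2 ratio, n(CaCO3) = 1/2 × 0.0316 = 0.0158 mol
mass of CaCO3 = 0.0158 × 100.09 = 1.58 g
% CaCO3 = 1.58 / 2.37 × 100 = 66.8 %

66.8 %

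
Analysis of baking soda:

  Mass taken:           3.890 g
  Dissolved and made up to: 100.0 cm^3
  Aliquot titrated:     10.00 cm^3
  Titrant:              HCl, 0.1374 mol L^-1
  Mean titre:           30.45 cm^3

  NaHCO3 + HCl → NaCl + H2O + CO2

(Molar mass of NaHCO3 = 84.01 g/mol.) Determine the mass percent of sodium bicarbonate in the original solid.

90.36 %

n(HCl) per titration = 0.03045 × 0.1374 = 4.184 × 10^-3 mol
n(NaHCO3) in each aliquot = 4.184 × 10^-3 mol (1:1 ratio)
n(NaHCO3) in the whole flask = 4.184 × 10^-3 × 100.0/10.00 = 0.04184 mol
mass of NaHCO3 = 0.04184 × 84.01 = 3.515 g
% NaHCO3 = 3.515 / 3.890 × 100 = 90.36 %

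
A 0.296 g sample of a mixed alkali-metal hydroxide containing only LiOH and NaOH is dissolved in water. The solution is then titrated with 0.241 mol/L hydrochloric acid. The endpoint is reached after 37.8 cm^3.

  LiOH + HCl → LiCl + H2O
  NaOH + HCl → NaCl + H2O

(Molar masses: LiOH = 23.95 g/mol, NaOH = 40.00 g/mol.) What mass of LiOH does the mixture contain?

n(HCl) = 0.0378 × 0.241 = 9.11 × 10^-3 mol
Let x = n(LiOH), y = n(NaOH).
Titrant: 1x + 1y = 9.11 × 10^-3;  mass: 23.95x + 40.00y = 0.296
Solving, x = 4.26 × 10^-3 mol, y = 4.85 × 10^-3 mol
mass of LiOH = 4.26 × 10^-3 × 23.95 = 0.102 g

0.102 g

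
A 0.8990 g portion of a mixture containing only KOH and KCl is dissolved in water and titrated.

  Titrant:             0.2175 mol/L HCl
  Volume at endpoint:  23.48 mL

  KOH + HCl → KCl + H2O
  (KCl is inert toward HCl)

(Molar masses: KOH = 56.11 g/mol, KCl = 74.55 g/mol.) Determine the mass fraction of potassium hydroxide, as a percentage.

n(HCl) = 0.02348 × 0.2175 = 5.107 × 10^-3 mol
Let x = n(KOH), y = n(KCl).
Titrant: 1x = 5.107 × 10^-3;  mass: 56.11x + 74.55y = 0.8990
Solving, x = 5.107 × 10^-3 mol, y = 8.215 × 10^-3 mol
mass of KOH = 5.107 × 10^-3 × 56.11 = 0.2865 g
% KOH = 0.2865 / 0.8990 × 100 = 31.87 %

31.87 %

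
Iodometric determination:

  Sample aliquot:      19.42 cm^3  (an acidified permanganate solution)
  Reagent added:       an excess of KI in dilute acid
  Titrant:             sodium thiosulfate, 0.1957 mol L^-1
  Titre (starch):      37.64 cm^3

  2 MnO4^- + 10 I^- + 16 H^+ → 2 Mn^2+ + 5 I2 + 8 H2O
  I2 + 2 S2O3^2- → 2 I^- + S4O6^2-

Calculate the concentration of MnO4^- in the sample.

0.07586 mol/L

n(S2O3^2-) = 0.03764 × 0.1957 = 7.366 × 10^-3 mol
n(I2) = n(S2O3^2-)/2 = 3.683 × 10^-3 mol
From the 2:5 ratio, n(MnO4^-) in the aliquot = 2/5 × 3.683 × 10^-3 = 1.473 × 10^-3 mol
[MnO4^-] = 1.473 × 10^-3 / 0.01942 = 0.07586 mol/L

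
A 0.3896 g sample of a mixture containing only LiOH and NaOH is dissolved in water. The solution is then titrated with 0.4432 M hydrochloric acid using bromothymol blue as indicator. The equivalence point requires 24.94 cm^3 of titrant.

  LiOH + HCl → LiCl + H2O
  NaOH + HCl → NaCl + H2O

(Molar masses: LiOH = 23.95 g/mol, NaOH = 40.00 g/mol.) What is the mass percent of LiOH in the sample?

n(HCl) = 0.02494 × 0.4432 = 0.01105 mol
Let x = n(LiOH), y = n(NaOH).
Titrant: 1x + 1y = 0.01105;  mass: 23.95x + 40.00y = 0.3896
Solving, x = 3.273 × 10^-3 mol, y = 7.780 × 10^-3 mol
mass of LiOH = 3.273 × 10^-3 × 23.95 = 0.07840 g
% LiOH = 0.07840 / 0.3896 × 100 = 20.12 %

20.12 %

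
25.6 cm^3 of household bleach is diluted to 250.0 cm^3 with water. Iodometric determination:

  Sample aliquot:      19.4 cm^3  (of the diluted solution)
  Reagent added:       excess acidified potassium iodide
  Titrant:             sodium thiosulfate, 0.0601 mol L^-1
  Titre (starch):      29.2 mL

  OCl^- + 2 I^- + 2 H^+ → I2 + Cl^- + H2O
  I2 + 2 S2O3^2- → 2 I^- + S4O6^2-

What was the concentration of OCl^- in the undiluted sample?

0.442 mol/L

n(S2O3^2-) = 0.0292 × 0.0601 = 1.75 × 10^-3 mol
n(I2) = n(S2O3^2-)/2 = 8.77 × 10^-4 mol
n(OCl^-) in the aliquot = 8.77 × 10^-4 mol (1:1 ratio)
[OCl^-]_dilute = 8.77 × 10^-4 / 0.0194 = 0.0452 mol/L
[OCl^-]_original = 0.0452 × 250.0/25.6 = 0.442 mol/L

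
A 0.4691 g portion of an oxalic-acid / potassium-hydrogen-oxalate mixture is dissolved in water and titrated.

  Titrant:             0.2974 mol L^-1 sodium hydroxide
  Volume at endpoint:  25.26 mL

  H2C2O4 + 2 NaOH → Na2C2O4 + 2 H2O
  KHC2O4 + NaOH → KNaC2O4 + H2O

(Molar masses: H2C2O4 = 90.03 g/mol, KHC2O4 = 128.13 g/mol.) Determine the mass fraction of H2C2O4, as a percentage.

n(NaOH) = 0.02526 × 0.2974 = 7.512 × 10^-3 mol
Let x = n(H2C2O4), y = n(KHC2O4).
Titrant: 2x + 1y = 7.512 × 10^-3;  mass: 90.03x + 128.13y = 0.4691
Solving, x = 2.969 × 10^-3 mol, y = 1.575 × 10^-3 mol
mass of H2C2O4 = 2.969 × 10^-3 × 90.03 = 0.2673 g
% H2C2O4 = 0.2673 / 0.4691 × 100 = 56.97 %

56.97 %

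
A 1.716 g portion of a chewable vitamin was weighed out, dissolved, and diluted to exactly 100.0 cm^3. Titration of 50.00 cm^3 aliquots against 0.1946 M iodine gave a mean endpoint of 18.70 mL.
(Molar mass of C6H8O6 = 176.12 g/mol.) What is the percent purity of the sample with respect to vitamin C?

C6H8O6 + I2 → C6H6O6 + 2 HI
n(I2) per titration = 0.01870 × 0.1946 = 3.639 × 10^-3 mol
n(C6H8O6) in each aliquot = 3.639 × 10^-3 mol (1:1 ratio)
n(C6H8O6) in the whole flask = 3.639 × 10^-3 × 100.0/50.00 = 7.278 × 10^-3 mol
mass of C6H8O6 = 7.278 × 10^-3 × 176.12 = 1.282 g
% C6H8O6 = 1.282 / 1.716 × 100 = 74.70 %

74.70 %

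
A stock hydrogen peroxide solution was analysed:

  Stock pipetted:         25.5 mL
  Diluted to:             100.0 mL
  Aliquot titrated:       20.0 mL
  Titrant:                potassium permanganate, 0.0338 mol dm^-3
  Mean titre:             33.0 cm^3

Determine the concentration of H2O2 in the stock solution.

0.547 mol/L

2 MnO4^- + 5 H2O2 + 6 H^+ → 2 Mn^2+ + 5 O2 + 8 H2O
n(KMnO4) = 0.0330 × 0.0338 = 1.12 × 10^-3 mol
From the 5:2 ratio, n(H2O2) in the aliquot = 5/2 × 1.12 × 10^-3 = 2.79 × 10^-3 mol
[H2O2]_dilute = 2.79 × 10^-3 / 0.0200 = 0.139 mol/L
Dilution factor = 100.0 / 25.5 = 3.922
[H2O2]_stock = 0.139 × 3.922 = 0.547 mol/L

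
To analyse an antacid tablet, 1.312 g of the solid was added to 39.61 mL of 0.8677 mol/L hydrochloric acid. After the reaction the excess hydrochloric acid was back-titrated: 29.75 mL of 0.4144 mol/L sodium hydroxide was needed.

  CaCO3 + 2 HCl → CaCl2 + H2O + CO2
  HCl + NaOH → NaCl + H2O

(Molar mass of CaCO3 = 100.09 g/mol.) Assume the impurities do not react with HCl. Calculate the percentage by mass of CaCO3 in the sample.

n(HCl) added = 0.03961 × 0.8677 = 0.03437 mol
n(NaOH) used in back-titration = 0.02975 × 0.4144 = 0.01233 mol
n(HCl) left over = 0.01233 mol (1:1 ratio)
n(HCl) consumed by analyte = 0.03437 − 0.01233 = 0.02204 mol
From the 1:2 ratio, n(CaCO3) = 1/2 × 0.02204 = 0.01102 mol
mass of CaCO3 = 0.01102 × 100.09 = 1.103 g
% CaCO3 = 1.103 / 1.312 × 100 = 84.07 %

84.07 %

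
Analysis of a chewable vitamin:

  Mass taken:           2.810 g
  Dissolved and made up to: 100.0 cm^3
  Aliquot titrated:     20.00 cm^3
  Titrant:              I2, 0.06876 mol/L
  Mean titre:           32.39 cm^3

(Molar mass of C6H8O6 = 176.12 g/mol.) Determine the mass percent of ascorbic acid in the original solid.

69.79 %

C6H8O6 + I2 → C6H6O6 + 2 HI
n(I2) per titration = 0.03239 × 0.06876 = 2.227 × 10^-3 mol
n(C6H8O6) in each aliquot = 2.227 × 10^-3 mol (1:1 ratio)
n(C6H8O6) in the whole flask = 2.227 × 10^-3 × 100.0/20.00 = 0.01114 mol
mass of C6H8O6 = 0.01114 × 176.12 = 1.961 g
% C6H8O6 = 1.961 / 2.810 × 100 = 69.79 %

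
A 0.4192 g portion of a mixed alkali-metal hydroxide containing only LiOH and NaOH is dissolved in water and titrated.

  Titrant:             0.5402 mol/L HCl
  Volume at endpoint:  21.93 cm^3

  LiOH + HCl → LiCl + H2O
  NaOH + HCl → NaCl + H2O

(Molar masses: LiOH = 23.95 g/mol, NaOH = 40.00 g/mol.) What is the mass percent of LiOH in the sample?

n(HCl) = 0.02193 × 0.5402 = 0.01185 mol
Let x = n(LiOH), y = n(NaOH).
Titrant: 1x + 1y = 0.01185;  mass: 23.95x + 40.00y = 0.4192
Solving, x = 3.406 × 10^-3 mol, y = 8.441 × 10^-3 mol
mass of LiOH = 3.406 × 10^-3 × 23.95 = 0.08157 g
% LiOH = 0.08157 / 0.4192 × 100 = 19.46 %

19.46 %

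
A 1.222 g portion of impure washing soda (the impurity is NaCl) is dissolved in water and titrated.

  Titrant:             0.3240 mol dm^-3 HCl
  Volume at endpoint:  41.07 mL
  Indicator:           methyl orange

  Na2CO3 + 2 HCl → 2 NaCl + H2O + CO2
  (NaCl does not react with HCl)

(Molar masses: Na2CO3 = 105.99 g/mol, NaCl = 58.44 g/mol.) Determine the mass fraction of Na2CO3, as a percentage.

57.71 %

n(HCl) = 0.04107 × 0.3240 = 0.01331 mol
Let x = n(Na2CO3), y = n(NaCl).
Titrant: 2x = 0.01331;  mass: 105.99x + 58.44y = 1.222
Solving, x = 6.653 × 10^-3 mol, y = 8.843 × 10^-3 mol
mass of Na2CO3 = 6.653 × 10^-3 × 105.99 = 0.7052 g
% Na2CO3 = 0.7052 / 1.222 × 100 = 57.71 %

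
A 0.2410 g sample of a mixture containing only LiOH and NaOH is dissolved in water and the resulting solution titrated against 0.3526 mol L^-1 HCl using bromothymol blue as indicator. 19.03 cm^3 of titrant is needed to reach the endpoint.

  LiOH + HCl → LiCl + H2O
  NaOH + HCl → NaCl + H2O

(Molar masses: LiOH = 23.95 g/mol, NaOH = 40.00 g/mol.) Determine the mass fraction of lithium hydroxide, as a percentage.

n(HCl) = 0.01903 × 0.3526 = 6.710 × 10^-3 mol
Let x = n(LiOH), y = n(NaOH).
Titrant: 1x + 1y = 6.710 × 10^-3;  mass: 23.95x + 40.00y = 0.2410
Solving, x = 1.707 × 10^-3 mol, y = 5.003 × 10^-3 mol
mass of LiOH = 1.707 × 10^-3 × 23.95 = 0.04089 g
% LiOH = 0.04089 / 0.2410 × 100 = 16.96 %

16.96 %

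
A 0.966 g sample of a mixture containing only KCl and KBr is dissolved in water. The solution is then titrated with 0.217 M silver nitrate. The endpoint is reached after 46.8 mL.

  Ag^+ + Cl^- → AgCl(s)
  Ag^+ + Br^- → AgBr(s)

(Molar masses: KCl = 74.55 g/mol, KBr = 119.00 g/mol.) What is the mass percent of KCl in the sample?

n(AgNO3) = 0.0468 × 0.217 = 0.0102 mol
Let x = n(KCl), y = n(KBr).
Titrant: 1x + 1y = 0.0102;  mass: 74.55x + 119.00y = 0.966
Solving, x = 5.46 × 10^-3 mol, y = 4.70 × 10^-3 mol
mass of KCl = 5.46 × 10^-3 × 74.55 = 0.407 g
% KCl = 0.407 / 0.966 × 100 = 42.1 %

42.1 %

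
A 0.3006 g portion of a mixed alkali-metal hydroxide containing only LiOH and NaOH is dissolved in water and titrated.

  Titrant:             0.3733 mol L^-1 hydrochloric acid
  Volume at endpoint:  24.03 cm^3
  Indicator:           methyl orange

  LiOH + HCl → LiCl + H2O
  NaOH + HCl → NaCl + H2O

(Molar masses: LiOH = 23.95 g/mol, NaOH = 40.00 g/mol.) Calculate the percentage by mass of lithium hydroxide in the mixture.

n(HCl) = 0.02403 × 0.3733 = 8.970 × 10^-3 mol
Let x = n(LiOH), y = n(NaOH).
Titrant: 1x + 1y = 8.970 × 10^-3;  mass: 23.95x + 40.00y = 0.3006
Solving, x = 3.627 × 10^-3 mol, y = 5.343 × 10^-3 mol
mass of LiOH = 3.627 × 10^-3 × 23.95 = 0.08687 g
% LiOH = 0.08687 / 0.3006 × 100 = 28.90 %

28.90 %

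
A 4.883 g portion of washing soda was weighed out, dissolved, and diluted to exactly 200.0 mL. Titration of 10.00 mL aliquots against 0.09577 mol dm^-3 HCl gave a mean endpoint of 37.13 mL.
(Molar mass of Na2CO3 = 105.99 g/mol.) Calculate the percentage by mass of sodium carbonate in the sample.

Na2CO3 + 2 HCl → 2 NaCl + H2O + CO2
n(HCl) per titration = 0.03713 × 0.09577 = 3.556 × 10^-3 mol
From the 1:2 ratio, n(Na2CO3) in each aliquot = 1/2 × 3.556 × 10^-3 = 1.778 × 10^-3 mol
n(Na2CO3) in the whole flask = 1.778 × 10^-3 × 200.0/10.00 = 0.03556 mol
mass of Na2CO3 = 0.03556 × 105.99 = 3.769 g
% Na2CO3 = 3.769 / 4.883 × 100 = 77.18 %

77.18 %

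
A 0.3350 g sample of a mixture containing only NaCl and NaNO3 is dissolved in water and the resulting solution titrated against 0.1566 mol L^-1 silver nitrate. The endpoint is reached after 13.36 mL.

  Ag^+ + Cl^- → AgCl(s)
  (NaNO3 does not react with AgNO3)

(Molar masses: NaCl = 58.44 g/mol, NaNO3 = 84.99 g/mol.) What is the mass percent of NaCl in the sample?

n(AgNO3) = 0.01336 × 0.1566 = 2.092 × 10^-3 mol
Let x = n(NaCl), y = n(NaNO3).
Titrant: 1x = 2.092 × 10^-3;  mass: 58.44x + 84.99y = 0.3350
Solving, x = 2.092 × 10^-3 mol, y = 2.503 × 10^-3 mol
mass of NaCl = 2.092 × 10^-3 × 58.44 = 0.1223 g
% NaCl = 0.1223 / 0.3350 × 100 = 36.50 %

36.50 %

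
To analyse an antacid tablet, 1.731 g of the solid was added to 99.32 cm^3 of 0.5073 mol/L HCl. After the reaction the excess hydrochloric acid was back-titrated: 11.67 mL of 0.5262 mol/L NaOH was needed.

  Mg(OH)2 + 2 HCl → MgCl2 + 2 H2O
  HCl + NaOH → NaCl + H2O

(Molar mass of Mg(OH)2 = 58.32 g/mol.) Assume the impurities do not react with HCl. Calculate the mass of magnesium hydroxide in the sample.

1.290 g

n(HCl) added = 0.09932 × 0.5073 = 0.05039 mol
n(NaOH) used in back-titration = 0.01167 × 0.5262 = 6.141 × 10^-3 mol
n(HCl) left over = 6.141 × 10^-3 mol (1:1 ratio)
n(HCl) consumed by analyte = 0.05039 − 6.141 × 10^-3 = 0.04424 mol
From the 1:2 ratio, n(Mg(OH)2) = 1/2 × 0.04424 = 0.02212 mol
mass of Mg(OH)2 = 0.02212 × 58.32 = 1.290 g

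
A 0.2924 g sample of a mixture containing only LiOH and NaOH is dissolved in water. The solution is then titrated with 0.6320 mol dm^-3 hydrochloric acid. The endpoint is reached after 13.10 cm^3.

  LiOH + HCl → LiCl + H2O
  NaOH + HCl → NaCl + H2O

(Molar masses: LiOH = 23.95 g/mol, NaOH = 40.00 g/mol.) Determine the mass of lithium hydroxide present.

n(HCl) = 0.01310 × 0.6320 = 8.279 × 10^-3 mol
Let x = n(LiOH), y = n(NaOH).
Titrant: 1x + 1y = 8.279 × 10^-3;  mass: 23.95x + 40.00y = 0.2924
Solving, x = 2.415 × 10^-3 mol, y = 5.864 × 10^-3 mol
mass of LiOH = 2.415 × 10^-3 × 23.95 = 0.05785 g

0.05785 g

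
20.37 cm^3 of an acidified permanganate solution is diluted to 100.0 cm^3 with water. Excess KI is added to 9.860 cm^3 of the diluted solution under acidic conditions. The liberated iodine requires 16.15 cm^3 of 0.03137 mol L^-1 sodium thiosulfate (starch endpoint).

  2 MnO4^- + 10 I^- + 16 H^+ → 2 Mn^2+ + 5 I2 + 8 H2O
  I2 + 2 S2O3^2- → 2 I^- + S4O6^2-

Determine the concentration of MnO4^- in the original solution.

n(S2O3^2-) = 0.01615 × 0.03137 = 5.066 × 10^-4 mol
n(I2) = n(S2O3^2-)/2 = 2.533 × 10^-4 mol
From the 2:5 ratio, n(MnO4^-) in the aliquot = 2/5 × 2.533 × 10^-4 = 1.013 × 10^-4 mol
[MnO4^-]_dilute = 1.013 × 10^-4 / 0.009860 = 0.01028 mol/L
[MnO4^-]_original = 0.01028 × 100.0/20.37 = 0.05045 mol/L

0.05045 mol/L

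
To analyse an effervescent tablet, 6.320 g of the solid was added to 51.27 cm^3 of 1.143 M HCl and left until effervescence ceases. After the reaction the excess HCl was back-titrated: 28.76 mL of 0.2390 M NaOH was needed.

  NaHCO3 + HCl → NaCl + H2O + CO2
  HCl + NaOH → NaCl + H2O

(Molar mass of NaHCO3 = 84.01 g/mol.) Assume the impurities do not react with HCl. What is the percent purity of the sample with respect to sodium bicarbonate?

n(HCl) added = 0.05127 × 1.143 = 0.05860 mol
n(NaOH) used in back-titration = 0.02876 × 0.2390 = 6.874 × 10^-3 mol
n(HCl) left over = 6.874 × 10^-3 mol (1:1 ratio)
n(HCl) consumed by analyte = 0.05860 − 6.874 × 10^-3 = 0.05173 mol
n(NaHCO3) = 0.05173 mol (1:1 ratio)
mass of NaHCO3 = 0.05173 × 84.01 = 4.346 g
% NaHCO3 = 4.346 / 6.320 × 100 = 68.76 %

68.76 %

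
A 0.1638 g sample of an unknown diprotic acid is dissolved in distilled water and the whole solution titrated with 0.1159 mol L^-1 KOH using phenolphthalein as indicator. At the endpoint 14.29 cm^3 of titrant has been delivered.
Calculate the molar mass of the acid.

197.8 g/mol

n(KOH) = 0.01429 L × 0.1159 mol/L = 1.656 × 10^-3 mol
From the 1:2 ratio, n(H2A) = 1/2 × 1.656 × 10^-3 = 8.281 × 10^-4 mol
M = m / n = 0.1638 g / 8.281 × 10^-4 mol = 197.8 g/mol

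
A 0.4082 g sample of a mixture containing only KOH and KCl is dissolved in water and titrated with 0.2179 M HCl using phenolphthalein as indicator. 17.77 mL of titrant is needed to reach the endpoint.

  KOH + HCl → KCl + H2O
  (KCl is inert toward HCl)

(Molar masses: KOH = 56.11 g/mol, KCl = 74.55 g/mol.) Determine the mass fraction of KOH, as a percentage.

53.22 %

n(HCl) = 0.01777 × 0.2179 = 3.872 × 10^-3 mol
Let x = n(KOH), y = n(KCl).
Titrant: 1x = 3.872 × 10^-3;  mass: 56.11x + 74.55y = 0.4082
Solving, x = 3.872 × 10^-3 mol, y = 2.561 × 10^-3 mol
mass of KOH = 3.872 × 10^-3 × 56.11 = 0.2173 g
% KOH = 0.2173 / 0.4082 × 100 = 53.22 %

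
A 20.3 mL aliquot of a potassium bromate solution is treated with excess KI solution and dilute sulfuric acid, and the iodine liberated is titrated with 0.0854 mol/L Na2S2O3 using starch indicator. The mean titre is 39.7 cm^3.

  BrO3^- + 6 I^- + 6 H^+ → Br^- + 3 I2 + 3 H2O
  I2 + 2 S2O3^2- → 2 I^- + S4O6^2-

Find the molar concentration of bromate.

n(S2O3^2-) = 0.0397 × 0.0854 = 3.39 × 10^-3 mol
n(I2) = n(S2O3^2-)/2 = 1.70 × 10^-3 mol
From the 1:3 ratio, n(BrO3^-) in the aliquot = 1/3 × 1.70 × 10^-3 = 5.65 × 10^-4 mol
[BrO3^-] = 5.65 × 10^-4 / 0.0203 = 0.0278 mol/L

0.0278 mol/L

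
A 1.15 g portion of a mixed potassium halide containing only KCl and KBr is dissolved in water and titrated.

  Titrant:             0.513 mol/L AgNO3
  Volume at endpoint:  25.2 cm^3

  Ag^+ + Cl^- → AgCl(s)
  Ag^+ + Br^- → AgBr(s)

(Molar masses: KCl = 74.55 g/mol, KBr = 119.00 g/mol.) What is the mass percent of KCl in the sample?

n(AgNO3) = 0.0252 × 0.513 = 0.0129 mol
Let x = n(KCl), y = n(KBr).
Titrant: 1x + 1y = 0.0129;  mass: 74.55x + 119.00y = 1.15
Solving, x = 8.74 × 10^-3 mol, y = 4.19 × 10^-3 mol
mass of KCl = 8.74 × 10^-3 × 74.55 = 0.651 g
% KCl = 0.651 / 1.15 × 100 = 56.6 %

56.6 %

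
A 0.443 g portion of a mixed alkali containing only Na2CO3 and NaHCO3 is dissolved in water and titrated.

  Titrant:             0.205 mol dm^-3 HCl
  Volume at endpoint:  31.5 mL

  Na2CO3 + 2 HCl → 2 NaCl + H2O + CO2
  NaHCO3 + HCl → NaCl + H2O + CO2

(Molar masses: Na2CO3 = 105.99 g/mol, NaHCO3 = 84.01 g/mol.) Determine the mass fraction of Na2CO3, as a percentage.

38.4 %

n(HCl) = 0.0315 × 0.205 = 6.46 × 10^-3 mol
Let x = n(Na2CO3), y = n(NaHCO3).
Titrant: 2x + 1y = 6.46 × 10^-3;  mass: 105.99x + 84.01y = 0.443
Solving, x = 1.60 × 10^-3 mol, y = 3.25 × 10^-3 mol
mass of Na2CO3 = 1.60 × 10^-3 × 105.99 = 0.170 g
% Na2CO3 = 0.170 / 0.443 × 100 = 38.4 %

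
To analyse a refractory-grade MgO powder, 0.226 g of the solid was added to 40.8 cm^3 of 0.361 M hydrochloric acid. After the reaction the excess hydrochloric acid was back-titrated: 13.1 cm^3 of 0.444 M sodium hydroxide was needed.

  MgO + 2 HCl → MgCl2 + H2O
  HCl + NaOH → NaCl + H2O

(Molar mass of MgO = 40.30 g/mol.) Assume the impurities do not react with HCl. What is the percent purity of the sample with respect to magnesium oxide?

n(HCl) added = 0.0408 × 0.361 = 0.0147 mol
n(NaOH) used in back-titration = 0.0131 × 0.444 = 5.82 × 10^-3 mol
n(HCl) left over = 5.82 × 10^-3 mol (1:1 ratio)
n(HCl) consumed by analyte = 0.0147 − 5.82 × 10^-3 = 8.91 × 10^-3 mol
From the 1:2 ratio, n(MgO) = 1/2 × 8.91 × 10^-3 = 4.46 × 10^-3 mol
mass of MgO = 4.46 × 10^-3 × 40.30 = 0.180 g
% MgO = 0.180 / 0.226 × 100 = 79.5 %

79.5 %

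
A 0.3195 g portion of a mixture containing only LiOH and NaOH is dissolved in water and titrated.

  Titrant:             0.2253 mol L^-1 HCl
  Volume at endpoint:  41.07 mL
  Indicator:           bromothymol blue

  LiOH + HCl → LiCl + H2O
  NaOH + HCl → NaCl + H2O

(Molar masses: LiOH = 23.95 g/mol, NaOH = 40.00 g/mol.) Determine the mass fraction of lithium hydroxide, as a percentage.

n(HCl) = 0.04107 × 0.2253 = 9.253 × 10^-3 mol
Let x = n(LiOH), y = n(NaOH).
Titrant: 1x + 1y = 9.253 × 10^-3;  mass: 23.95x + 40.00y = 0.3195
Solving, x = 3.154 × 10^-3 mol, y = 6.099 × 10^-3 mol
mass of LiOH = 3.154 × 10^-3 × 23.95 = 0.07554 g
% LiOH = 0.07554 / 0.3195 × 100 = 23.64 %

23.64 %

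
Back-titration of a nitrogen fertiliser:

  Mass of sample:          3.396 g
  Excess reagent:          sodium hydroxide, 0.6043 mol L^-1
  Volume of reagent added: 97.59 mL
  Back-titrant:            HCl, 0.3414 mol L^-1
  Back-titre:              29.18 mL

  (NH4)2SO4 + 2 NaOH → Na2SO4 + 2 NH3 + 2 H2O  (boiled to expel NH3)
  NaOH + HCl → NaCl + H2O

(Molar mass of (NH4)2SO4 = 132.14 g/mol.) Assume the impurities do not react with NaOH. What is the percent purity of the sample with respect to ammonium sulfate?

95.35 %

n(NaOH) added = 0.09759 × 0.6043 = 0.05897 mol
n(HCl) used in back-titration = 0.02918 × 0.3414 = 9.962 × 10^-3 mol
n(NaOH) left over = 9.962 × 10^-3 mol (1:1 ratio)
n(NaOH) consumed by analyte = 0.05897 − 9.962 × 10^-3 = 0.04901 mol
From the 1:2 ratio, n((NH4)2SO4) = 1/2 × 0.04901 = 0.02451 mol
mass of (NH4)2SO4 = 0.02451 × 132.14 = 3.238 g
% (NH4)2SO4 = 3.238 / 3.396 × 100 = 95.35 %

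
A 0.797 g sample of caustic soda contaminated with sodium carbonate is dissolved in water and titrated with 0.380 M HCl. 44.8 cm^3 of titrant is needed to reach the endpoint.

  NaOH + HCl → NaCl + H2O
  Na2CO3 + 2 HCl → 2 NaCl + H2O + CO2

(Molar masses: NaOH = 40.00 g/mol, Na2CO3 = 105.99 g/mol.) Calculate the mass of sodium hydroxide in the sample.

n(HCl) = 0.0448 × 0.380 = 0.0170 mol
Let x = n(NaOH), y = n(Na2CO3).
Titrant: 1x + 2y = 0.0170;  mass: 40.00x + 105.99y = 0.797
Solving, x = 8.09 × 10^-3 mol, y = 4.46 × 10^-3 mol
mass of NaOH = 8.09 × 10^-3 × 40.00 = 0.324 g

0.324 g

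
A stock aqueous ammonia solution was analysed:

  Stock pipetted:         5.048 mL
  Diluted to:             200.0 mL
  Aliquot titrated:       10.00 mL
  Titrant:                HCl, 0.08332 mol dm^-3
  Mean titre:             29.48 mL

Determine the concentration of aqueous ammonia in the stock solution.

NH3 + HCl → NH4Cl
n(HCl) = 0.02948 × 0.08332 = 2.456 × 10^-3 mol
n(NH3) in the aliquot = 2.456 × 10^-3 mol (1:1 ratio)
[NH3]_dilute = 2.456 × 10^-3 / 0.01000 = 0.2456 mol/L
Dilution factor = 200.0 / 5.048 = 39.62
[NH3]_stock = 0.2456 × 39.62 = 9.732 mol/L

9.732 mol/L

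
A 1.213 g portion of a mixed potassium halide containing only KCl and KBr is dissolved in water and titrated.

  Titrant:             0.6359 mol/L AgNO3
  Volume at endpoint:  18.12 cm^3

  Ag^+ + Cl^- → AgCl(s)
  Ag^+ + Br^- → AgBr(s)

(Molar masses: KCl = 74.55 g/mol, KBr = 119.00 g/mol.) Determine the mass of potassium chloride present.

0.2653 g

n(AgNO3) = 0.01812 × 0.6359 = 0.01152 mol
Let x = n(KCl), y = n(KBr).
Titrant: 1x + 1y = 0.01152;  mass: 74.55x + 119.00y = 1.213
Solving, x = 3.559 × 10^-3 mol, y = 7.964 × 10^-3 mol
mass of KCl = 3.559 × 10^-3 × 74.55 = 0.2653 g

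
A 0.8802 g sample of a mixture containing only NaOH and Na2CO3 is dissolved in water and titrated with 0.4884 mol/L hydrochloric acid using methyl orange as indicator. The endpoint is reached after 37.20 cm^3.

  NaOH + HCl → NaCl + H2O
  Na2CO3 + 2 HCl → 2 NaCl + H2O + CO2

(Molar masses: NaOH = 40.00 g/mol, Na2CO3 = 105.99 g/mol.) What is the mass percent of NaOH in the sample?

28.90 %

n(HCl) = 0.03720 × 0.4884 = 0.01817 mol
Let x = n(NaOH), y = n(Na2CO3).
Titrant: 1x + 2y = 0.01817;  mass: 40.00x + 105.99y = 0.8802
Solving, x = 6.359 × 10^-3 mol, y = 5.905 × 10^-3 mol
mass of NaOH = 6.359 × 10^-3 × 40.00 = 0.2544 g
% NaOH = 0.2544 / 0.8802 × 100 = 28.90 %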